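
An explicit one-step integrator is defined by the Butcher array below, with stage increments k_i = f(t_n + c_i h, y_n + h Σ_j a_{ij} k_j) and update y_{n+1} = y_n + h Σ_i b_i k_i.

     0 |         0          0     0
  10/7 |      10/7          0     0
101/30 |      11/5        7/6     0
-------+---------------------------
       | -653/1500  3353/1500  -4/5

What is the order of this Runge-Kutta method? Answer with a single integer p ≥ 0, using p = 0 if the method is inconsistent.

b = (-653/1500, 3353/1500, -4/5)
c = (0, 10/7, 101/30)
Ac = (0, 0, 5/3)
Σ b_i: (-653/1500)·1 + 3353/1500·1 + (-4/5)·1 = 1 ✓
b·c: 3353/1500·10/7 + (-4/5)·101/30 = 1/2 ✓
b·c²: 3353/1500·100/49 + (-4/5)·10201/900 = -35482/7875 ≠ 1/3 ⇒ order 2.
b·Ac: (-4/5)·5/3 = -4/3 ≠ 1/6

2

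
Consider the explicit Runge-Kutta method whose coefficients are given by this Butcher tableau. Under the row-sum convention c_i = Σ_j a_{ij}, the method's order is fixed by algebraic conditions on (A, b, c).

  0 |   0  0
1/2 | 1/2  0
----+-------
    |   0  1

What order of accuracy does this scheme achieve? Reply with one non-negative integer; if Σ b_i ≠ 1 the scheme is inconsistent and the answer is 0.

2

b = (0, 1)
c = (0, 1/2)
Σ b_i: 1·1 = 1 ✓
b·c: 1·1/2 = 1/2 ✓; 2 stages ⇒ order 2.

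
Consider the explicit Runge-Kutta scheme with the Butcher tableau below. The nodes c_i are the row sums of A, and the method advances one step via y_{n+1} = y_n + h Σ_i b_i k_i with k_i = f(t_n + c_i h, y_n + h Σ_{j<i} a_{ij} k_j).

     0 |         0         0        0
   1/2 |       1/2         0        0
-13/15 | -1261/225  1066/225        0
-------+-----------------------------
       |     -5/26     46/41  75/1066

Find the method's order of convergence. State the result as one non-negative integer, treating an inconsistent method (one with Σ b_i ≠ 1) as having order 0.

3

b = (-5/26, 46/41, 75/1066)
c = (0, 1/2, -13/15)
Ac = (0, 0, 533/225)
Σ b_i: (-5/26)·1 + 46/41·1 + 75/1066·1 = 1 ✓
b·c: 46/41·1/2 + 75/1066·(-13/15) = 1/2 ✓
b·c²: 46/41·1/4 + 75/1066·169/225 = 1/3 ✓
b·Ac: 75/1066·533/225 = 1/6 ✓; 3 stages ⇒ order 3.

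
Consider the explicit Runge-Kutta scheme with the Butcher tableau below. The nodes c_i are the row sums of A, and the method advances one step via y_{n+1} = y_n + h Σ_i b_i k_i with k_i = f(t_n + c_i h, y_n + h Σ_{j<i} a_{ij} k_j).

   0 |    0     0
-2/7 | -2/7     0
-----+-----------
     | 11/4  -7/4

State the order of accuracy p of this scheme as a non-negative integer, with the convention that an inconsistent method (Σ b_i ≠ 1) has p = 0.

2

b = (11/4, -7/4)
c = (0, -2/7)
Σ b_i: 11/4·1 + (-7/4)·1 = 1 ✓
b·c: (-7/4)·(-2/7) = 1/2 ✓; 2 stages ⇒ order 2.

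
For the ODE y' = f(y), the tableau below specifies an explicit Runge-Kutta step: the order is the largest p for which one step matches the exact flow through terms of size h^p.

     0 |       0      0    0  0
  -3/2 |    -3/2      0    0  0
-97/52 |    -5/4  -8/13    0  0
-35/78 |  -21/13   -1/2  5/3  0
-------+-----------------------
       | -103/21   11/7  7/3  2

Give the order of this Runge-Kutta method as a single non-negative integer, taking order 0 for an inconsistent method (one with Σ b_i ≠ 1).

b = (-103/21, 11/7, 7/3, 2)
c = (0, -3/2, -97/52, -35/78)
Ac = (0, 0, 12/13, -92/39)
Σ b_i: (-103/21)·1 + 11/7·1 + 7/3·1 + 2·1 = 1 ✓
b·c: 11/7·(-3/2) + 7/3·(-97/52) + 2·(-35/78) = -213/28 ≠ 1/2 ⇒ order 1.

1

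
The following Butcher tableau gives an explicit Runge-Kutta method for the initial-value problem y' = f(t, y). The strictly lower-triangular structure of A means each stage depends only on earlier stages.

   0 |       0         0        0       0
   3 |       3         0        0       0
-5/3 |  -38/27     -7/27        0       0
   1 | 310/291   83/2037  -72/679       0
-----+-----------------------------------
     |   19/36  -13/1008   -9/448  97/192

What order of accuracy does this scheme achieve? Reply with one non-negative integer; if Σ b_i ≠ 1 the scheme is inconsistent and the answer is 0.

b = (19/36, -13/1008, -9/448, 97/192)
c = (0, 3, -5/3, 1)
Ac = (0, 0, -7/9, 29/97)
Σ b_i: 19/36·1 + (-13/1008)·1 + (-9/448)·1 + 97/192·1 = 1 ✓
b·c: (-13/1008)·3 + (-9/448)·(-5/3) + 97/192·1 = 1/2 ✓
b·c²: (-13/1008)·9 + (-9/448)·25/9 + 97/192·1 = 1/3 ✓
b·Ac: (-9/448)·(-7/9) + 97/192·29/97 = 1/6 ✓
b·c³: (-13/1008)·27 + (-9/448)·(-125/27) + 97/192·1 = 1/4 ✓
b·(c∘Ac): (-9/448)·35/27 + 97/192·29/97 = 1/8 ✓
b·Ac²: (-9/448)·(-7/3) + 97/192·7/97 = 1/12 ✓
b·A²c: 97/192·8/97 = 1/24 ✓; 4 stages ⇒ order 4.

4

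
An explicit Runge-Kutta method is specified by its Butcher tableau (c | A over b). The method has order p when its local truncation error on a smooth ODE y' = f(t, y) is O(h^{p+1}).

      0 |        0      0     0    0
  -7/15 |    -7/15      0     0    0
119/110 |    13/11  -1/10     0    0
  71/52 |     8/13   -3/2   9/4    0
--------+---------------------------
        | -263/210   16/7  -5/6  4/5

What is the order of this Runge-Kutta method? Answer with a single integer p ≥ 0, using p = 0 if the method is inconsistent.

b = (-263/210, 16/7, -5/6, 4/5)
c = (0, -7/15, 119/110, 71/52)
Ac = (0, 0, 7/150, 1379/440)
Σ b_i: (-263/210)·1 + 16/7·1 + (-5/6)·1 + 4/5·1 = 1 ✓
b·c: 16/7·(-7/15) + (-5/6)·119/110 + 4/5·71/52 = -501/572 ≠ 1/2 ⇒ order 1.

1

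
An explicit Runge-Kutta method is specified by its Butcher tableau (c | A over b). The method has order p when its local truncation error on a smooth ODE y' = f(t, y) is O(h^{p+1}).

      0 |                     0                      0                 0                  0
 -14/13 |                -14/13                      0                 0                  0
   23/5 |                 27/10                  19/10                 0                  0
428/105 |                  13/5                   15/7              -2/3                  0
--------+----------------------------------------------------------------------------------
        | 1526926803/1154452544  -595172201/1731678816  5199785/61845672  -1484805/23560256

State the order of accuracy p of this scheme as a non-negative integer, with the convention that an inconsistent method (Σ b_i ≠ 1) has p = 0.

3

b = (1526926803/1154452544, -595172201/1731678816, 5199785/61845672, -1484805/23560256)
c = (0, -14/13, 23/5, 428/105)
Ac = (0, 0, -133/65, -1048/195)
Σ b_i: 1526926803/1154452544·1 + (-595172201/1731678816)·1 + 5199785/61845672·1 + (-1484805/23560256)·1 = 1 ✓
b·c: (-595172201/1731678816)·(-14/13) + 5199785/61845672·23/5 + (-1484805/23560256)·428/105 = 1/2 ✓
b·c²: (-595172201/1731678816)·196/169 + 5199785/61845672·529/25 + (-1484805/23560256)·183184/11025 = 1/3 ✓
b·Ac: 5199785/61845672·(-133/65) + (-1484805/23560256)·(-1048/195) = 1/6 ✓
b·c³: (-595172201/1731678816)·(-2744/2197) + 5199785/61845672·12167/125 + (-1484805/23560256)·78402752/1157625 = 366775626017/84419342280 ≠ 1/4 ⇒ order 3.
b·(c∘Ac): 5199785/61845672·(-3059/325) + (-1484805/23560256)·(-448544/20475) = 112798793/191427080 ≠ 1/8
b·Ac²: 5199785/61845672·1862/845 + (-1484805/23560256)·(-147302/12675) = 2108003527/2297124960 ≠ 1/12
b·A²c: (-1484805/23560256)·266/195 = -13165271/153141664 ≠ 1/24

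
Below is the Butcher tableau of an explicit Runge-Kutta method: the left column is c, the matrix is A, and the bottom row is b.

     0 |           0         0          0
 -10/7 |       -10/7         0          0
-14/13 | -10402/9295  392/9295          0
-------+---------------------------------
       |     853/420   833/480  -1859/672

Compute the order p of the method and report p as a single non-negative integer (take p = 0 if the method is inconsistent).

3

b = (853/420, 833/480, -1859/672)
c = (0, -10/7, -14/13)
Ac = (0, 0, -112/1859)
Σ b_i: 853/420·1 + 833/480·1 + (-1859/672)·1 = 1 ✓
b·c: 833/480·(-10/7) + (-1859/672)·(-14/13) = 1/2 ✓
b·c²: 833/480·100/49 + (-1859/672)·196/169 = 1/3 ✓
b·Ac: (-1859/672)·(-112/1859) = 1/6 ✓; 3 stages ⇒ order 3.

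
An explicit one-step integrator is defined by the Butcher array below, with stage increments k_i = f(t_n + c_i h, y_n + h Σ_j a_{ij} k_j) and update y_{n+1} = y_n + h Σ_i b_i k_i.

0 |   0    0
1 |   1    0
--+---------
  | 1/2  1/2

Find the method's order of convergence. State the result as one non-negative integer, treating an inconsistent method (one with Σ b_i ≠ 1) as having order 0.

b = (1/2, 1/2)
c = (0, 1)
Σ b_i: 1/2·1 + 1/2·1 = 1 ✓
b·c: 1/2·1 = 1/2 ✓; 2 stages ⇒ order 2.

2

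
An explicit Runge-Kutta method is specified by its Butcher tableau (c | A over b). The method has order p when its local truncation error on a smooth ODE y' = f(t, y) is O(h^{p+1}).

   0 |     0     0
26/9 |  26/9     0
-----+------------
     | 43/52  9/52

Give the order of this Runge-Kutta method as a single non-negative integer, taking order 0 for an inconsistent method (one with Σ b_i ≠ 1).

b = (43/52, 9/52)
c = (0, 26/9)
Σ b_i: 43/52·1 + 9/52·1 = 1 ✓
b·c: 9/52·26/9 = 1/2 ✓; 2 stages ⇒ order 2.

2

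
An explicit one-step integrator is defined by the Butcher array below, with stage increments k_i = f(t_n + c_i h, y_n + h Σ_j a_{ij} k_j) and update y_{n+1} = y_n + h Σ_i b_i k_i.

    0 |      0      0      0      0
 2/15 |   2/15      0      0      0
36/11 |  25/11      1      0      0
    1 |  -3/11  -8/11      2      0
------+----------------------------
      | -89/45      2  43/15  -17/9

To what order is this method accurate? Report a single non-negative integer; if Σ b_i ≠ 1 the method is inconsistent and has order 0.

b = (-89/45, 2, 43/15, -17/9)
c = (0, 2/15, 36/11, 1)
Ac = (0, 0, 2/15, 1064/165)
Σ b_i: (-89/45)·1 + 2·1 + 43/15·1 + (-17/9)·1 = 1 ✓
b·c: 2·2/15 + 43/15·36/11 + (-17/9)·1 = 3841/495 ≠ 1/2 ⇒ order 1.

1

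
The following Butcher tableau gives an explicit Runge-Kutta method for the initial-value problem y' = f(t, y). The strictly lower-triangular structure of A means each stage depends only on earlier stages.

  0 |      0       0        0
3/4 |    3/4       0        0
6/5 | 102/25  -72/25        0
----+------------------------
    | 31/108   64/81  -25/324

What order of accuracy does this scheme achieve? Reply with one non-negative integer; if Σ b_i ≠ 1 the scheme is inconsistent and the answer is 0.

3

b = (31/108, 64/81, -25/324)
c = (0, 3/4, 6/5)
Ac = (0, 0, -54/25)
Σ b_i: 31/108·1 + 64/81·1 + (-25/324)·1 = 1 ✓
b·c: 64/81·3/4 + (-25/324)·6/5 = 1/2 ✓
b·c²: 64/81·9/16 + (-25/324)·36/25 = 1/3 ✓
b·Ac: (-25/324)·(-54/25) = 1/6 ✓; 3 stages ⇒ order 3.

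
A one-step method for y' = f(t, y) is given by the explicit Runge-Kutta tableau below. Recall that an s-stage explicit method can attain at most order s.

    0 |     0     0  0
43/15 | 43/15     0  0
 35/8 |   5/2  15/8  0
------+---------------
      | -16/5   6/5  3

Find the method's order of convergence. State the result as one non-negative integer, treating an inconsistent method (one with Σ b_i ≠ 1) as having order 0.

1

b = (-16/5, 6/5, 3)
c = (0, 43/15, 35/8)
Ac = (0, 0, 43/8)
Σ b_i: (-16/5)·1 + 6/5·1 + 3·1 = 1 ✓
b·c: 6/5·43/15 + 3·35/8 = 3313/200 ≠ 1/2 ⇒ order 1.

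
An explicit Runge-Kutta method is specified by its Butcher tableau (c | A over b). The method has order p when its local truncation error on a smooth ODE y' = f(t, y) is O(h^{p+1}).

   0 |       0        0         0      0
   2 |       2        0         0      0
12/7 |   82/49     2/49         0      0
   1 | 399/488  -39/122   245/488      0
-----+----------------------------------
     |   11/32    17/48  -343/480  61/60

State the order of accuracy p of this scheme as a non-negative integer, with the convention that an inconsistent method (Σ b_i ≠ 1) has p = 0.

b = (11/32, 17/48, -343/480, 61/60)
c = (0, 2, 12/7, 1)
Ac = (0, 0, 4/49, 27/122)
Σ b_i: 11/32·1 + 17/48·1 + (-343/480)·1 + 61/60·1 = 1 ✓
b·c: 17/48·2 + (-343/480)·12/7 + 61/60·1 = 1/2 ✓
b·c²: 17/48·4 + (-343/480)·144/49 + 61/60·1 = 1/3 ✓
b·Ac: (-343/480)·4/49 + 61/60·27/122 = 1/6 ✓
b·c³: 17/48·8 + (-343/480)·1728/343 + 61/60·1 = 1/4 ✓
b·(c∘Ac): (-343/480)·48/343 + 61/60·27/122 = 1/8 ✓
b·Ac²: (-343/480)·8/49 + 61/60·12/61 = 1/12 ✓
b·A²c: 61/60·5/122 = 1/24 ✓; 4 stages ⇒ order 4.

4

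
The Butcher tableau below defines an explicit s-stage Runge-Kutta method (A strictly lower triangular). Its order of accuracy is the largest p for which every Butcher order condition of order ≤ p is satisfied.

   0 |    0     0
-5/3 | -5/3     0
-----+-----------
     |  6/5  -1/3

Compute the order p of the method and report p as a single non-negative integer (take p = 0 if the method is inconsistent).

0

b = (6/5, -1/3)
c = (0, -5/3)
Σ b_i: 6/5·1 + (-1/3)·1 = 13/15 ≠ 1 ⇒ order 0.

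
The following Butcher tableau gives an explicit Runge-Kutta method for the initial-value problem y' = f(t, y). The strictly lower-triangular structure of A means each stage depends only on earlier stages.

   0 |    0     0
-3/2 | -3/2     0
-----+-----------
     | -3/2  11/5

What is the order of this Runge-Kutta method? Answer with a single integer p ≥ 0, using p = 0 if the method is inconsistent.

0

b = (-3/2, 11/5)
c = (0, -3/2)
Σ b_i: (-3/2)·1 + 11/5·1 = 7/10 ≠ 1 ⇒ order 0.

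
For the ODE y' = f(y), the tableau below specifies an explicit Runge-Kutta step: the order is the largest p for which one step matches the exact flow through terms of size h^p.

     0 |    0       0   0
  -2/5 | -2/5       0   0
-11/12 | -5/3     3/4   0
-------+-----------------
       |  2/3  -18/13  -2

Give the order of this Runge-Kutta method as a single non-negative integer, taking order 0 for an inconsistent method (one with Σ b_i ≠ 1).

b = (2/3, -18/13, -2)
c = (0, -2/5, -11/12)
Ac = (0, 0, -3/10)
Σ b_i: 2/3·1 + (-18/13)·1 + (-2)·1 = -106/39 ≠ 1 ⇒ order 0.

0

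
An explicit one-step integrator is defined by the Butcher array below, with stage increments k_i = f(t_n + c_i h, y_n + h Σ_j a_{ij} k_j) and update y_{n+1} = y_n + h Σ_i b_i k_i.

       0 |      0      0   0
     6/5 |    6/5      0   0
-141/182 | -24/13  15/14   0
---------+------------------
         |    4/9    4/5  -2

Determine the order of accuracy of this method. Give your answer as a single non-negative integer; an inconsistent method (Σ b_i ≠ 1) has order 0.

b = (4/9, 4/5, -2)
c = (0, 6/5, -141/182)
Ac = (0, 0, 9/7)
Σ b_i: 4/9·1 + 4/5·1 + (-2)·1 = -34/45 ≠ 1 ⇒ order 0.

0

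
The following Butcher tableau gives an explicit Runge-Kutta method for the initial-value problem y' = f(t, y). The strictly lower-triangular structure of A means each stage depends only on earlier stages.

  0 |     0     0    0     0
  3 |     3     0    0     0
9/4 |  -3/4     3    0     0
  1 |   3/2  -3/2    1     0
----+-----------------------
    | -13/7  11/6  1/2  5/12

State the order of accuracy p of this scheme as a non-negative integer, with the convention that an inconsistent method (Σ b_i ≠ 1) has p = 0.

b = (-13/7, 11/6, 1/2, 5/12)
c = (0, 3, 9/4, 1)
Ac = (0, 0, 9, -9/4)
Σ b_i: (-13/7)·1 + 11/6·1 + 1/2·1 + 5/12·1 = 25/28 ≠ 1 ⇒ order 0.

0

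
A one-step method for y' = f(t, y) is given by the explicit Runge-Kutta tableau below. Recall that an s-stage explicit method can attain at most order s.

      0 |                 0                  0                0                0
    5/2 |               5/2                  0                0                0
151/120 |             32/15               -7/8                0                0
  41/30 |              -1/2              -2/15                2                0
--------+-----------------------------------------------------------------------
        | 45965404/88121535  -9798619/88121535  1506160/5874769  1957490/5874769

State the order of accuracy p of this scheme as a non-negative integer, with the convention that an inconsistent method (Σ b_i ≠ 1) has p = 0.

3

b = (45965404/88121535, -9798619/88121535, 1506160/5874769, 1957490/5874769)
c = (0, 5/2, 151/120, 41/30)
Ac = (0, 0, -35/16, 131/60)
Σ b_i: 45965404/88121535·1 + (-9798619/88121535)·1 + 1506160/5874769·1 + 1957490/5874769·1 = 1 ✓
b·c: (-9798619/88121535)·5/2 + 1506160/5874769·151/120 + 1957490/5874769·41/30 = 1/2 ✓
b·c²: (-9798619/88121535)·25/4 + 1506160/5874769·22801/14400 + 1957490/5874769·1681/900 = 1/3 ✓
b·Ac: 1506160/5874769·(-35/16) + 1957490/5874769·131/60 = 1/6 ✓
b·c³: (-9798619/88121535)·125/8 + 1506160/5874769·3442951/1728000 + 1957490/5874769·68921/27000 = -47718754391/126895010400 ≠ 1/4 ⇒ order 3.
b·(c∘Ac): 1506160/5874769·(-1057/384) + 1957490/5874769·5371/1800 = 610225333/2114916840 ≠ 1/8
b·Ac²: 1506160/5874769·(-175/32) + 1957490/5874769·16801/7200 = -2641726051/4229833680 ≠ 1/12
b·A²c: 1957490/5874769·(-35/8) = -34256075/23499076 ≠ 1/24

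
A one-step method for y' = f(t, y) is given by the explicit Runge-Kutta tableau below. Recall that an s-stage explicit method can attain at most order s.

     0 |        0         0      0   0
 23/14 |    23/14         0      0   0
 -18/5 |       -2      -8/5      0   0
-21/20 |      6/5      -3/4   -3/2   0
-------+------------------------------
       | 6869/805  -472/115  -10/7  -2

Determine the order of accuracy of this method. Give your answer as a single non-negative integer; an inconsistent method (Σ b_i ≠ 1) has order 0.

2

b = (6869/805, -472/115, -10/7, -2)
c = (0, 23/14, -18/5, -21/20)
Ac = (0, 0, -92/35, 1167/280)
Σ b_i: 6869/805·1 + (-472/115)·1 + (-10/7)·1 + (-2)·1 = 1 ✓
b·c: (-472/115)·23/14 + (-10/7)·(-18/5) + (-2)·(-21/20) = 1/2 ✓
b·c²: (-472/115)·529/196 + (-10/7)·324/25 + (-2)·441/400 = -311609/9800 ≠ 1/3 ⇒ order 2.
b·Ac: (-10/7)·(-92/35) + (-2)·1167/280 = -4489/980 ≠ 1/6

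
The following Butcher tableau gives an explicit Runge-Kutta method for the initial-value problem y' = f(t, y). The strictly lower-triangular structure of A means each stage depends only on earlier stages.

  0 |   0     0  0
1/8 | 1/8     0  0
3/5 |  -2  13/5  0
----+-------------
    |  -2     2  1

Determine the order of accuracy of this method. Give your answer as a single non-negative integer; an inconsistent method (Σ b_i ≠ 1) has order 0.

1

b = (-2, 2, 1)
c = (0, 1/8, 3/5)
Ac = (0, 0, 13/40)
Σ b_i: (-2)·1 + 2·1 + 1·1 = 1 ✓
b·c: 2·1/8 + 1·3/5 = 17/20 ≠ 1/2 ⇒ order 1.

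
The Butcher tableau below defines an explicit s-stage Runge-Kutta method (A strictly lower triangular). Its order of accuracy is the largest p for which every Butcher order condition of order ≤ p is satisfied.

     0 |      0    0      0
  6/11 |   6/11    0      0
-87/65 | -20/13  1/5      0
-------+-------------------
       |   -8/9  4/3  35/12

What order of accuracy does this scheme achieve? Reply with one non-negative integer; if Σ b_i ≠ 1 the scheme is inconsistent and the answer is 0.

0

b = (-8/9, 4/3, 35/12)
c = (0, 6/11, -87/65)
Ac = (0, 0, 6/55)
Σ b_i: (-8/9)·1 + 4/3·1 + 35/12·1 = 121/36 ≠ 1 ⇒ order 0.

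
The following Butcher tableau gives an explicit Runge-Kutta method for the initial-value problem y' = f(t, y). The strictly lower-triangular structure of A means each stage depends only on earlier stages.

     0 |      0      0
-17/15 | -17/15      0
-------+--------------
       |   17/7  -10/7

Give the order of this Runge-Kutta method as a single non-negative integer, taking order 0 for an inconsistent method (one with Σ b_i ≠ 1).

b = (17/7, -10/7)
c = (0, -17/15)
Σ b_i: 17/7·1 + (-10/7)·1 = 1 ✓
b·c: (-10/7)·(-17/15) = 34/21 ≠ 1/2 ⇒ order 1.

1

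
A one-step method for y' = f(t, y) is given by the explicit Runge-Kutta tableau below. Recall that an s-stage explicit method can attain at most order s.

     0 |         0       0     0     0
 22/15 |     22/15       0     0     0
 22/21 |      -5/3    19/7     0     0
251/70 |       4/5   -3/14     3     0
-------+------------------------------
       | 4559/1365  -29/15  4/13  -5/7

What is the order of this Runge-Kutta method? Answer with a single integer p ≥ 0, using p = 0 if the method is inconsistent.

b = (4559/1365, -29/15, 4/13, -5/7)
c = (0, 22/15, 22/21, 251/70)
Ac = (0, 0, 418/105, 99/35)
Σ b_i: 4559/1365·1 + (-29/15)·1 + 4/13·1 + (-5/7)·1 = 1 ✓
b·c: (-29/15)·22/15 + 4/13·22/21 + (-5/7)·251/70 = -1454587/286650 ≠ 1/2 ⇒ order 1.

1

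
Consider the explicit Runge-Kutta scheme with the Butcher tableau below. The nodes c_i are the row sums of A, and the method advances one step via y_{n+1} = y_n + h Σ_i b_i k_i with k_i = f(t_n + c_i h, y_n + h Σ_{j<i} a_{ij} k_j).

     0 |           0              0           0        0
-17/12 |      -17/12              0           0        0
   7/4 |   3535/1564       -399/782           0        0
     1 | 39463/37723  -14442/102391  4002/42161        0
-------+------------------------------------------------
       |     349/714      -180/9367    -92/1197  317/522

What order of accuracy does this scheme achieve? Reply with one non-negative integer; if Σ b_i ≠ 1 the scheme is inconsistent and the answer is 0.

b = (349/714, -180/9367, -92/1197, 317/522)
c = (0, -17/12, 7/4, 1)
Ac = (0, 0, 133/184, 116/317)
Σ b_i: 349/714·1 + (-180/9367)·1 + (-92/1197)·1 + 317/522·1 = 1 ✓
b·c: (-180/9367)·(-17/12) + (-92/1197)·7/4 + 317/522·1 = 1/2 ✓
b·c²: (-180/9367)·289/144 + (-92/1197)·49/16 + 317/522·1 = 1/3 ✓
b·Ac: (-92/1197)·133/184 + 317/522·116/317 = 1/6 ✓
b·c³: (-180/9367)·(-4913/1728) + (-92/1197)·343/64 + 317/522·1 = 1/4 ✓
b·(c∘Ac): (-92/1197)·931/736 + 317/522·116/317 = 1/8 ✓
b·Ac²: (-92/1197)·(-2261/2208) + 317/522·29/3804 = 1/12 ✓
b·A²c: 317/522·87/1268 = 1/24 ✓; 4 stages ⇒ order 4.

4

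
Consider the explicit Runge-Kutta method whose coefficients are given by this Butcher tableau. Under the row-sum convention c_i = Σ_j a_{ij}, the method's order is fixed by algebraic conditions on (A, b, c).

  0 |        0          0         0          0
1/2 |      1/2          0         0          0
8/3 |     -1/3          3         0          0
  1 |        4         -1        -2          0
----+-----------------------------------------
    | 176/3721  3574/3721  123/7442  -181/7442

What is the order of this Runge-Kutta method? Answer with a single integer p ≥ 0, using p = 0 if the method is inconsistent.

3

b = (176/3721, 3574/3721, 123/7442, -181/7442)
c = (0, 1/2, 8/3, 1)
Ac = (0, 0, 3/2, -35/6)
Σ b_i: 176/3721·1 + 3574/3721·1 + 123/7442·1 + (-181/7442)·1 = 1 ✓
b·c: 3574/3721·1/2 + 123/7442·8/3 + (-181/7442)·1 = 1/2 ✓
b·c²: 3574/3721·1/4 + 123/7442·64/9 + (-181/7442)·1 = 1/3 ✓
b·Ac: 123/7442·3/2 + (-181/7442)·(-35/6) = 1/6 ✓
b·c³: 3574/3721·1/8 + 123/7442·512/27 + (-181/7442)·1 = 54809/133956 ≠ 1/4 ⇒ order 3.
b·(c∘Ac): 123/7442·4 + (-181/7442)·(-35/6) = 9287/44652 ≠ 1/8
b·Ac²: 123/7442·3/4 + (-181/7442)·(-521/36) = 48811/133956 ≠ 1/12
b·A²c: (-181/7442)·(-3) = 543/7442 ≠ 1/24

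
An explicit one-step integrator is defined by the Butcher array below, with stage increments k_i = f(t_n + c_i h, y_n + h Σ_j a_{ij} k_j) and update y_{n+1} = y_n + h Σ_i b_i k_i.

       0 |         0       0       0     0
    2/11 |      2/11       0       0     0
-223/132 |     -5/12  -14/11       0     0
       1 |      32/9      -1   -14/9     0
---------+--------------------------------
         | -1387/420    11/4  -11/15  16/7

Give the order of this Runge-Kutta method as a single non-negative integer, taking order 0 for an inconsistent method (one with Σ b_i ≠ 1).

1

b = (-1387/420, 11/4, -11/15, 16/7)
c = (0, 2/11, -223/132, 1)
Ac = (0, 0, -28/121, 1453/594)
Σ b_i: (-1387/420)·1 + 11/4·1 + (-11/15)·1 + 16/7·1 = 1 ✓
b·c: 11/4·2/11 + (-11/15)·(-223/132) + 16/7·1 = 5071/1260 ≠ 1/2 ⇒ order 1.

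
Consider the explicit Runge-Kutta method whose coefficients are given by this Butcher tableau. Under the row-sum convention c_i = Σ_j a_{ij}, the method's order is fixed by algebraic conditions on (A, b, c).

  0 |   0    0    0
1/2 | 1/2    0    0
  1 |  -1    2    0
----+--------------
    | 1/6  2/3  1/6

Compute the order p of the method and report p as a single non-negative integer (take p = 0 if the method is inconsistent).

3

b = (1/6, 2/3, 1/6)
c = (0, 1/2, 1)
Ac = (0, 0, 1)
Σ b_i: 1/6·1 + 2/3·1 + 1/6·1 = 1 ✓
b·c: 2/3·1/2 + 1/6·1 = 1/2 ✓
b·c²: 2/3·1/4 + 1/6·1 = 1/3 ✓
b·Ac: 1/6·1 = 1/6 ✓; 3 stages ⇒ order 3.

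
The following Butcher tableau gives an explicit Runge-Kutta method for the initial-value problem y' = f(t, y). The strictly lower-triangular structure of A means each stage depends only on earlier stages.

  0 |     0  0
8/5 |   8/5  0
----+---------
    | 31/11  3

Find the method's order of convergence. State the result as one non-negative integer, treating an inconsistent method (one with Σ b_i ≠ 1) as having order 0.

0

b = (31/11, 3)
c = (0, 8/5)
Σ b_i: 31/11·1 + 3·1 = 64/11 ≠ 1 ⇒ order 0.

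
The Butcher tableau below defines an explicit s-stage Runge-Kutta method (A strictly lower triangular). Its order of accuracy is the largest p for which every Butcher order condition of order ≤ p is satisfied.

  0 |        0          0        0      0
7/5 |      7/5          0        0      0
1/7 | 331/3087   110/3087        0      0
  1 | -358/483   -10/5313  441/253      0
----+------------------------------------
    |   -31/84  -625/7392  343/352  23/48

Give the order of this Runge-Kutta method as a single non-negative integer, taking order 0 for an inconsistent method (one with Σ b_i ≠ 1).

4

b = (-31/84, -625/7392, 343/352, 23/48)
c = (0, 7/5, 1/7, 1)
Ac = (0, 0, 22/441, 17/69)
Σ b_i: (-31/84)·1 + (-625/7392)·1 + 343/352·1 + 23/48·1 = 1 ✓
b·c: (-625/7392)·7/5 + 343/352·1/7 + 23/48·1 = 1/2 ✓
b·c²: (-625/7392)·49/25 + 343/352·1/49 + 23/48·1 = 1/3 ✓
b·Ac: 343/352·22/441 + 23/48·17/69 = 1/6 ✓
b·c³: (-625/7392)·343/125 + 343/352·1/343 + 23/48·1 = 1/4 ✓
b·(c∘Ac): 343/352·22/3087 + 23/48·17/69 = 1/8 ✓
b·Ac²: 343/352·22/315 + 23/48·11/345 = 1/12 ✓
b·A²c: 23/48·2/23 = 1/24 ✓; 4 stages ⇒ order 4.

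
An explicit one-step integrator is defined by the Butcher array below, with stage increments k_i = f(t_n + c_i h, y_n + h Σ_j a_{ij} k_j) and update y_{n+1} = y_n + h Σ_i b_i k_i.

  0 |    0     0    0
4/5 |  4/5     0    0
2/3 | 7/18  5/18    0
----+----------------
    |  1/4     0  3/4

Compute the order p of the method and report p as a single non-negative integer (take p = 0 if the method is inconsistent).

3

b = (1/4, 0, 3/4)
c = (0, 4/5, 2/3)
Ac = (0, 0, 2/9)
Σ b_i: 1/4·1 + 3/4·1 = 1 ✓
b·c: 3/4·2/3 = 1/2 ✓
b·c²: 3/4·4/9 = 1/3 ✓
b·Ac: 3/4·2/9 = 1/6 ✓; 3 stages ⇒ order 3.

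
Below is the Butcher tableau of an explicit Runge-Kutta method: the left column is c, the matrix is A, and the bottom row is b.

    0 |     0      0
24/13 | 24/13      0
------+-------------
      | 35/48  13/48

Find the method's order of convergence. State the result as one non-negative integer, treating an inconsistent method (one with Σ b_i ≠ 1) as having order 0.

b = (35/48, 13/48)
c = (0, 24/13)
Σ b_i: 35/48·1 + 13/48·1 = 1 ✓
b·c: 13/48·24/13 = 1/2 ✓; 2 stages ⇒ order 2.

2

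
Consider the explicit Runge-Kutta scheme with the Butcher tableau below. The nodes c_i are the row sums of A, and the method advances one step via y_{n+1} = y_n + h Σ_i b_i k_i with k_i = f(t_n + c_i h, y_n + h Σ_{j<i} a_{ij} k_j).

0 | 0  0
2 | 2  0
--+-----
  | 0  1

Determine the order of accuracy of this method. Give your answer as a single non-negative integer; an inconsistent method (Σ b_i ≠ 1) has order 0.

1

b = (0, 1)
c = (0, 2)
Σ b_i: 1·1 = 1 ✓
b·c: 1·2 = 2 ≠ 1/2 ⇒ order 1.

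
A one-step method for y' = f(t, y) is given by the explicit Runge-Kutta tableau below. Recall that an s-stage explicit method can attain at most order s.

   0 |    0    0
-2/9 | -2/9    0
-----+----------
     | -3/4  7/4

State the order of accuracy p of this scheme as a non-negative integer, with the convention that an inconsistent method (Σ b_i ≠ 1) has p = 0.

b = (-3/4, 7/4)
c = (0, -2/9)
Σ b_i: (-3/4)·1 + 7/4·1 = 1 ✓
b·c: 7/4·(-2/9) = -7/18 ≠ 1/2 ⇒ order 1.

1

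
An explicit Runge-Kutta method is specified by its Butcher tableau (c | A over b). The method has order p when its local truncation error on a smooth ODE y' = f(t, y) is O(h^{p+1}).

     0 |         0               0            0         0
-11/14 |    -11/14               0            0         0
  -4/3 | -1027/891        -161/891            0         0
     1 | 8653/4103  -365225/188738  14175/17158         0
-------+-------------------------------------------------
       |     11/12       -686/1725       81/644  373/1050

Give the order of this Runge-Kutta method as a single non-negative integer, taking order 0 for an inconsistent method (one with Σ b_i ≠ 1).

4

b = (11/12, -686/1725, 81/644, 373/1050)
c = (0, -11/14, -4/3, 1)
Ac = (0, 0, 23/162, 625/1492)
Σ b_i: 11/12·1 + (-686/1725)·1 + 81/644·1 + 373/1050·1 = 1 ✓
b·c: (-686/1725)·(-11/14) + 81/644·(-4/3) + 373/1050·1 = 1/2 ✓
b·c²: (-686/1725)·121/196 + 81/644·16/9 + 373/1050·1 = 1/3 ✓
b·Ac: 81/644·23/162 + 373/1050·625/1492 = 1/6 ✓
b·c³: (-686/1725)·(-1331/2744) + 81/644·(-64/27) + 373/1050·1 = 1/4 ✓
b·(c∘Ac): 81/644·(-46/243) + 373/1050·625/1492 = 1/8 ✓
b·Ac²: 81/644·(-253/2268) + 373/1050·5725/20888 = 1/12 ✓
b·A²c: 373/1050·175/1492 = 1/24 ✓; 4 stages ⇒ order 4.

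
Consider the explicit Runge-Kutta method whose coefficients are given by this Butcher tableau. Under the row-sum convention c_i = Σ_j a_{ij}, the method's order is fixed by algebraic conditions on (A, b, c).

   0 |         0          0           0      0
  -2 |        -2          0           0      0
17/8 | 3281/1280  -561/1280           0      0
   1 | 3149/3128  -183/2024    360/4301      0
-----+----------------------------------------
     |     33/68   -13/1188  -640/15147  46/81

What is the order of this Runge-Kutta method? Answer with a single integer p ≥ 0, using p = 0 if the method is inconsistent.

4

b = (33/68, -13/1188, -640/15147, 46/81)
c = (0, -2, 17/8, 1)
Ac = (0, 0, 561/640, 33/92)
Σ b_i: 33/68·1 + (-13/1188)·1 + (-640/15147)·1 + 46/81·1 = 1 ✓
b·c: (-13/1188)·(-2) + (-640/15147)·17/8 + 46/81·1 = 1/2 ✓
b·c²: (-13/1188)·4 + (-640/15147)·289/64 + 46/81·1 = 1/3 ✓
b·Ac: (-640/15147)·561/640 + 46/81·33/92 = 1/6 ✓
b·c³: (-13/1188)·(-8) + (-640/15147)·4913/512 + 46/81·1 = 1/4 ✓
b·(c∘Ac): (-640/15147)·9537/5120 + 46/81·33/92 = 1/8 ✓
b·Ac²: (-640/15147)·(-561/320) + 46/81·3/184 = 1/12 ✓
b·A²c: 46/81·27/368 = 1/24 ✓; 4 stages ⇒ order 4.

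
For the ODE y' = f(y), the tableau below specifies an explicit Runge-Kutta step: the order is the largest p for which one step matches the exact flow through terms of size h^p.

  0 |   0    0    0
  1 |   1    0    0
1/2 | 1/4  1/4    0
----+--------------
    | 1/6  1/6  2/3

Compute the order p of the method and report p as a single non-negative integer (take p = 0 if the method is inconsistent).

b = (1/6, 1/6, 2/3)
c = (0, 1, 1/2)
Ac = (0, 0, 1/4)
Σ b_i: 1/6·1 + 1/6·1 + 2/3·1 = 1 ✓
b·c: 1/6·1 + 2/3·1/2 = 1/2 ✓
b·c²: 1/6·1 + 2/3·1/4 = 1/3 ✓
b·Ac: 2/3·1/4 = 1/6 ✓; 3 stages ⇒ order 3.

3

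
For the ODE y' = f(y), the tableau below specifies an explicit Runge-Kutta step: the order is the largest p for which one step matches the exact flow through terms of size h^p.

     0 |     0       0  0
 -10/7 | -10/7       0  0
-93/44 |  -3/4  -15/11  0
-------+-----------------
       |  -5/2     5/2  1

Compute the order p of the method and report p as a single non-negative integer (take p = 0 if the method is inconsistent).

1

b = (-5/2, 5/2, 1)
c = (0, -10/7, -93/44)
Ac = (0, 0, 150/77)
Σ b_i: (-5/2)·1 + 5/2·1 + 1·1 = 1 ✓
b·c: 5/2·(-10/7) + 1·(-93/44) = -1751/308 ≠ 1/2 ⇒ order 1.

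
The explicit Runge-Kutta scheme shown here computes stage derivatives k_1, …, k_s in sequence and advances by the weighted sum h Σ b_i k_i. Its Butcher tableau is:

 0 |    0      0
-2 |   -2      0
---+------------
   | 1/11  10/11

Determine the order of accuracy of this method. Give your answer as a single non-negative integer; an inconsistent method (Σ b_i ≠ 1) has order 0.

1

b = (1/11, 10/11)
c = (0, -2)
Σ b_i: 1/11·1 + 10/11·1 = 1 ✓
b·c: 10/11·(-2) = -20/11 ≠ 1/2 ⇒ order 1.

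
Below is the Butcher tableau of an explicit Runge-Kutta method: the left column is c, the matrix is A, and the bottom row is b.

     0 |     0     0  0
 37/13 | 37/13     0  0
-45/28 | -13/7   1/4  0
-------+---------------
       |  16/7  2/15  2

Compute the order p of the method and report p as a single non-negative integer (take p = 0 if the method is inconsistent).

b = (16/7, 2/15, 2)
c = (0, 37/13, -45/28)
Ac = (0, 0, 37/52)
Σ b_i: 16/7·1 + 2/15·1 + 2·1 = 464/105 ≠ 1 ⇒ order 0.

0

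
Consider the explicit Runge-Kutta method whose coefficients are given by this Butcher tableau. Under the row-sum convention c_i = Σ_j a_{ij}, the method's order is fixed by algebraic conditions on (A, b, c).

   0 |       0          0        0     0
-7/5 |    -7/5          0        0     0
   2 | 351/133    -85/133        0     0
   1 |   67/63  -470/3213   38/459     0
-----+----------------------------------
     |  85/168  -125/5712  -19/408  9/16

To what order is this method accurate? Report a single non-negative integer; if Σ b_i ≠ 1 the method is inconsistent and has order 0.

4

b = (85/168, -125/5712, -19/408, 9/16)
c = (0, -7/5, 2, 1)
Ac = (0, 0, 17/19, 10/27)
Σ b_i: 85/168·1 + (-125/5712)·1 + (-19/408)·1 + 9/16·1 = 1 ✓
b·c: (-125/5712)·(-7/5) + (-19/408)·2 + 9/16·1 = 1/2 ✓
b·c²: (-125/5712)·49/25 + (-19/408)·4 + 9/16·1 = 1/3 ✓
b·Ac: (-19/408)·17/19 + 9/16·10/27 = 1/6 ✓
b·c³: (-125/5712)·(-343/125) + (-19/408)·8 + 9/16·1 = 1/4 ✓
b·(c∘Ac): (-19/408)·34/19 + 9/16·10/27 = 1/8 ✓
b·Ac²: (-19/408)·(-119/95) + 9/16·2/45 = 1/12 ✓
b·A²c: 9/16·2/27 = 1/24 ✓; 4 stages ⇒ order 4.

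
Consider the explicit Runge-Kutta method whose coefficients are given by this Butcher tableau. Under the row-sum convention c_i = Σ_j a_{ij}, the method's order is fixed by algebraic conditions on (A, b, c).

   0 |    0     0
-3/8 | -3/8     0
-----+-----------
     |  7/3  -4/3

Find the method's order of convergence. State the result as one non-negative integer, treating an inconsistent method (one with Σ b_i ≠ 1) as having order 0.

2

b = (7/3, -4/3)
c = (0, -3/8)
Σ b_i: 7/3·1 + (-4/3)·1 = 1 ✓
b·c: (-4/3)·(-3/8) = 1/2 ✓; 2 stages ⇒ order 2.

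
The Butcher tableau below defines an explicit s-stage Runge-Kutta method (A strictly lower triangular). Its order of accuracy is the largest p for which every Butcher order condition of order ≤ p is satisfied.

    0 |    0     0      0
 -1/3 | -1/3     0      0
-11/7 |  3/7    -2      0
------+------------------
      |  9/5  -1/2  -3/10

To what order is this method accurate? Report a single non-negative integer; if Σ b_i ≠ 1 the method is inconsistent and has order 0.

b = (9/5, -1/2, -3/10)
c = (0, -1/3, -11/7)
Ac = (0, 0, 2/3)
Σ b_i: 9/5·1 + (-1/2)·1 + (-3/10)·1 = 1 ✓
b·c: (-1/2)·(-1/3) + (-3/10)·(-11/7) = 67/105 ≠ 1/2 ⇒ order 1.

1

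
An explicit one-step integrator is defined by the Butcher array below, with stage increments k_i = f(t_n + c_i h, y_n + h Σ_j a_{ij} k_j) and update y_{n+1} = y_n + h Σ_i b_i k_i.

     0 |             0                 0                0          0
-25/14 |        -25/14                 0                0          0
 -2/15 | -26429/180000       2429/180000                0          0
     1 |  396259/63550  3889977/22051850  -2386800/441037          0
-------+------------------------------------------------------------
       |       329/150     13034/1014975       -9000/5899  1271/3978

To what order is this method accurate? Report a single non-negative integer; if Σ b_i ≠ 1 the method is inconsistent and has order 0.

b = (329/150, 13034/1014975, -9000/5899, 1271/3978)
c = (0, -25/14, -2/15, 1)
Ac = (0, 0, -347/14400, 2067/5084)
Σ b_i: 329/150·1 + 13034/1014975·1 + (-9000/5899)·1 + 1271/3978·1 = 1 ✓
b·c: 13034/1014975·(-25/14) + (-9000/5899)·(-2/15) + 1271/3978·1 = 1/2 ✓
b·c²: 13034/1014975·625/196 + (-9000/5899)·4/225 + 1271/3978·1 = 1/3 ✓
b·Ac: (-9000/5899)·(-347/14400) + 1271/3978·2067/5084 = 1/6 ✓
b·c³: 13034/1014975·(-15625/2744) + (-9000/5899)·(-8/3375) + 1271/3978·1 = 1/4 ✓
b·(c∘Ac): (-9000/5899)·347/108000 + 1271/3978·2067/5084 = 1/8 ✓
b·Ac²: (-9000/5899)·347/8064 + 1271/3978·33189/71176 = 1/12 ✓
b·A²c: 1271/3978·663/5084 = 1/24 ✓; 4 stages ⇒ order 4.

4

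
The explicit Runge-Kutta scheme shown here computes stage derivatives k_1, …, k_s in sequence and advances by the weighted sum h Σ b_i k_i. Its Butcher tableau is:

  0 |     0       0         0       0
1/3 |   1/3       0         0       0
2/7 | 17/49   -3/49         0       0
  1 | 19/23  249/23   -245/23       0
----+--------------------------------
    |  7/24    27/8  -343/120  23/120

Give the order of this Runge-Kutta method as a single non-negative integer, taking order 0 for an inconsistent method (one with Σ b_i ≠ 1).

b = (7/24, 27/8, -343/120, 23/120)
c = (0, 1/3, 2/7, 1)
Ac = (0, 0, -1/49, 13/23)
Σ b_i: 7/24·1 + 27/8·1 + (-343/120)·1 + 23/120·1 = 1 ✓
b·c: 27/8·1/3 + (-343/120)·2/7 + 23/120·1 = 1/2 ✓
b·c²: 27/8·1/9 + (-343/120)·4/49 + 23/120·1 = 1/3 ✓
b·Ac: (-343/120)·(-1/49) + 23/120·13/23 = 1/6 ✓
b·c³: 27/8·1/27 + (-343/120)·8/343 + 23/120·1 = 1/4 ✓
b·(c∘Ac): (-343/120)·(-2/343) + 23/120·13/23 = 1/8 ✓
b·Ac²: (-343/120)·(-1/147) + 23/120·1/3 = 1/12 ✓
b·A²c: 23/120·5/23 = 1/24 ✓; 4 stages ⇒ order 4.

4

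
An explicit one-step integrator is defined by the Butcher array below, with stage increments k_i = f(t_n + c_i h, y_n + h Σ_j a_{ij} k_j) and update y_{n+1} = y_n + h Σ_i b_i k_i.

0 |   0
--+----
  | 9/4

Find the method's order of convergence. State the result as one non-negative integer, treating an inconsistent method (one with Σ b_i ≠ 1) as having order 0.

b = (9/4)
c = (0)
Σ b_i: 9/4·1 = 9/4 ≠ 1 ⇒ order 0.

0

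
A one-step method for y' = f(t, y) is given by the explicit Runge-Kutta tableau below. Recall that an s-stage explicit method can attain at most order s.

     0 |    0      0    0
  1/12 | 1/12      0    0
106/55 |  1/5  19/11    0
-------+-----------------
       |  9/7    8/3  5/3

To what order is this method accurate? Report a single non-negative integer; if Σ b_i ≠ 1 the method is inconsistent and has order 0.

0

b = (9/7, 8/3, 5/3)
c = (0, 1/12, 106/55)
Ac = (0, 0, 19/132)
Σ b_i: 9/7·1 + 8/3·1 + 5/3·1 = 118/21 ≠ 1 ⇒ order 0.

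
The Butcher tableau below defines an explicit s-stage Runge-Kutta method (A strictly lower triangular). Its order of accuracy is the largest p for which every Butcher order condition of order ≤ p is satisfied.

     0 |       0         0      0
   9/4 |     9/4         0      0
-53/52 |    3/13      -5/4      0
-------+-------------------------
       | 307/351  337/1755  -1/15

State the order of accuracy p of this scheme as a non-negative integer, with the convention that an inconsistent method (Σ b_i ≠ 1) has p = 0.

2

b = (307/351, 337/1755, -1/15)
c = (0, 9/4, -53/52)
Ac = (0, 0, -45/16)
Σ b_i: 307/351·1 + 337/1755·1 + (-1/15)·1 = 1 ✓
b·c: 337/1755·9/4 + (-1/15)·(-53/52) = 1/2 ✓
b·c²: 337/1755·81/16 + (-1/15)·2809/2704 = 1831/2028 ≠ 1/3 ⇒ order 2.
b·Ac: (-1/15)·(-45/16) = 3/16 ≠ 1/6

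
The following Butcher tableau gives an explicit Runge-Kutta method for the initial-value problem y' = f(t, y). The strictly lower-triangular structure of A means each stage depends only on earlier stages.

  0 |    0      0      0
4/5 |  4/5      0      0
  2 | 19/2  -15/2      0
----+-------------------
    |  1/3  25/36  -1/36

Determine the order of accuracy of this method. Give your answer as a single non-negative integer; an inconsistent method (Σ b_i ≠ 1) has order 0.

3

b = (1/3, 25/36, -1/36)
c = (0, 4/5, 2)
Ac = (0, 0, -6)
Σ b_i: 1/3·1 + 25/36·1 + (-1/36)·1 = 1 ✓
b·c: 25/36·4/5 + (-1/36)·2 = 1/2 ✓
b·c²: 25/36·16/25 + (-1/36)·4 = 1/3 ✓
b·Ac: (-1/36)·(-6) = 1/6 ✓; 3 stages ⇒ order 3.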